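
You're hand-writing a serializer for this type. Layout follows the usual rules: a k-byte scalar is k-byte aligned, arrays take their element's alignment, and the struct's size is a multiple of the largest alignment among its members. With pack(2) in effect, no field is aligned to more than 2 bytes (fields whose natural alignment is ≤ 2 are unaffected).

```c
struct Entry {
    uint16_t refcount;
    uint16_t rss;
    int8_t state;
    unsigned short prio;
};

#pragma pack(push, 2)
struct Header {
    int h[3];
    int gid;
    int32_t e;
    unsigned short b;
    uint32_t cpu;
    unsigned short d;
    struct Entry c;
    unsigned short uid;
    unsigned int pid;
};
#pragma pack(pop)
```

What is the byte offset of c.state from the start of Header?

Entry: 0..2  refcount  (2B, 2-aligned); 2..4  rss  (2B, 2-aligned); 4..5  state  (1B, 1-aligned); 5..6  -- padding (1B); 6..8  prio  (2B, 2-aligned); sizeof = 8, alignof = 2
0..12  h  (12B, 2-aligned)
12..16  gid  (4B, 2-aligned)
16..20  e  (4B, 2-aligned)
20..22  b  (2B, 2-aligned)
22..26  cpu  (4B, 2-aligned)
26..28  d  (2B, 2-aligned)
28..36  c  (8B, 2-aligned)
within Entry: state at 4
28 + 4 = 32

32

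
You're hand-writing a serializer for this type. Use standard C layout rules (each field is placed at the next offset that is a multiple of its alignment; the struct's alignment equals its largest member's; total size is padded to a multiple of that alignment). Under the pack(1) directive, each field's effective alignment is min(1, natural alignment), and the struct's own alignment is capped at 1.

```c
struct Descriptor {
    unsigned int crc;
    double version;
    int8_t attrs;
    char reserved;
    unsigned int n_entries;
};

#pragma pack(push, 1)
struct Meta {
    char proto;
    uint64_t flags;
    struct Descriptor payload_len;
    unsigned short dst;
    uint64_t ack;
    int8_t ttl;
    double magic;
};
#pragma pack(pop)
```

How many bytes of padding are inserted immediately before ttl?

0

Descriptor: 0..4  crc  (4B, 4-aligned); 4..8  -- padding (4B); 8..16  version  (8B, 8-aligned); 16..17  attrs  (1B, 1-aligned); 17..18  reserved  (1B, 1-aligned); 18..20  -- padding (2B); 20..24  n_entries  (4B, 4-aligned); sizeof = 24, alignof = 8
0..1  proto  (1B, 1-aligned)
1..9  flags  (8B, 1-aligned)
9..33  payload_len  (24B, 1-aligned)
33..35  dst  (2B, 1-aligned)
35..43  ack  (8B, 1-aligned)
43..44  ttl  (1B, 1-aligned)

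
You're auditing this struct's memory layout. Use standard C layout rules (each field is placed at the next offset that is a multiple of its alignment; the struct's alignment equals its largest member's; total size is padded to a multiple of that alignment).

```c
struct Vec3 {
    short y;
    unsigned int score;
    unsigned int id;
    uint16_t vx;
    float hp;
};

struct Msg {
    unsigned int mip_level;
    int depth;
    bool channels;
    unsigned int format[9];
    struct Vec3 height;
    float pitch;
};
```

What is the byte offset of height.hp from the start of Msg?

Vec3: 0..2  y  (2B, 2-aligned); 2..4  -- padding (2B); 4..8  score  (4B, 4-aligned); 8..12  id  (4B, 4-aligned); 12..14  vx  (2B, 2-aligned); 14..16  -- padding (2B); 16..20  hp  (4B, 4-aligned); sizeof = 20, alignof = 4
0..4  mip_level  (4B, 4-aligned)
4..8  depth  (4B, 4-aligned)
8..9  channels  (1B, 1-aligned)
9..12  -- padding (3B)
12..48  format  (36B, 4-aligned)
48..68  height  (20B, 4-aligned)
within Vec3: hp at 16
48 + 16 = 64

64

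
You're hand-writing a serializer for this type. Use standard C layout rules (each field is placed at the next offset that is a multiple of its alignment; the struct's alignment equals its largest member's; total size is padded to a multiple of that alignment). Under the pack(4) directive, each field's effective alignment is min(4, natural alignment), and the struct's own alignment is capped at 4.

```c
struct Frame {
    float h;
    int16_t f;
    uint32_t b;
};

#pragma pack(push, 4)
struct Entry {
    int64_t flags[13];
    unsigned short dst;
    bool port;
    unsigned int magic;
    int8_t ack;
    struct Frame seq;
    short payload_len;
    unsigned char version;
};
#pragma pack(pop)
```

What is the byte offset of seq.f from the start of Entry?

Frame: 0..4  h  (4B, 4-aligned); 4..6  f  (2B, 2-aligned); 6..8  -- padding (2B); 8..12  b  (4B, 4-aligned); sizeof = 12, alignof = 4
0..104  flags  (104B, 4-aligned)
104..106  dst  (2B, 2-aligned)
106..107  port  (1B, 1-aligned)
107..108  -- padding (1B)
108..112  magic  (4B, 4-aligned)
112..113  ack  (1B, 1-aligned)
113..116  -- padding (3B)
116..128  seq  (12B, 4-aligned)
within Frame: f at 4
116 + 4 = 120

120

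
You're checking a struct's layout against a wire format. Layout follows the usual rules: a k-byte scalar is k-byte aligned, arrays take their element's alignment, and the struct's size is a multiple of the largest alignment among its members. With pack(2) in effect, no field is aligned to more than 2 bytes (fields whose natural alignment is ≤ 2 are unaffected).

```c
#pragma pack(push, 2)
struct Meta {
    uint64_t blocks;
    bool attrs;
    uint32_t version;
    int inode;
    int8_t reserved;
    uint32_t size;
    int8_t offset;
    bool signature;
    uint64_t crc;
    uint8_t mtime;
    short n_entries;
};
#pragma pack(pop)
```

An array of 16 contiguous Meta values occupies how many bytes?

0..8  blocks  (8B, 2-aligned)
8..9  attrs  (1B, 1-aligned)
9..10  -- padding (1B)
10..14  version  (4B, 2-aligned)
14..18  inode  (4B, 2-aligned)
18..19  reserved  (1B, 1-aligned)
19..20  -- padding (1B)
20..24  size  (4B, 2-aligned)
24..25  offset  (1B, 1-aligned)
25..26  signature  (1B, 1-aligned)
26..34  crc  (8B, 2-aligned)
34..35  mtime  (1B, 1-aligned)
35..36  -- padding (1B)
36..38  n_entries  (2B, 2-aligned)
sizeof = 38, alignof = 2
array of 16: 16 × 38 = 608

608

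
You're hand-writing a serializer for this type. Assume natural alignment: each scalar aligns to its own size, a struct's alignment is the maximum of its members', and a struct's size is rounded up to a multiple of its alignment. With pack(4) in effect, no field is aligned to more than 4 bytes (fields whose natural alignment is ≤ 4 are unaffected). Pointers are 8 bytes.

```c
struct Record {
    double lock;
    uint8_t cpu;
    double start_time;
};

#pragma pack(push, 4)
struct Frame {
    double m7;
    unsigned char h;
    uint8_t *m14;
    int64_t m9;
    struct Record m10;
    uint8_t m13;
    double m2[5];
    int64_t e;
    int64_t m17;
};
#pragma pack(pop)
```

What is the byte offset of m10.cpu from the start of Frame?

Record: lock at 0 (size 8, align 8) → ends 8; cpu at 8 (size 1, align 1) → ends 9; pad 7 to align 8 for start_time; start_time at 16 (size 8, align 8) → ends 24; total 24 bytes, alignment 8
m7 at 0 (size 8, align 4) → ends 8
h at 8 (size 1, align 1) → ends 9
pad 3 to align 4 for m14
m14 at 12 (size 8, align 4) → ends 20
m9 at 20 (size 8, align 4) → ends 28
m10 at 28 (size 24, align 4) → ends 52
within Record: cpu at 8
28 + 8 = 36

36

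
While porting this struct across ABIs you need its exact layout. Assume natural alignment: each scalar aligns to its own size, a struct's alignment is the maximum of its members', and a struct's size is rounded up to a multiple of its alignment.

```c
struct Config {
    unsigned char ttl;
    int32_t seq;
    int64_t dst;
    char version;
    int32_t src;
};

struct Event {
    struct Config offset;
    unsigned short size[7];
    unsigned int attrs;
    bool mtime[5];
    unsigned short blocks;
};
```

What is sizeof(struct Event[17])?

952

Config: @0: ttl [1B, align 1] → 1; +3 pad (align 4); @4: seq [4B, align 4] → 8; @8: dst [8B, align 8] → 16; @16: version [1B, align 1] → 17; +3 pad (align 4); @20: src [4B, align 4] → 24; size 24, align 8
@0: offset [24B, align 8] → 24
@24: size [14B, align 2] → 38
+2 pad (align 4)
@40: attrs [4B, align 4] → 44
@44: mtime [5B, align 1] → 49
+1 pad (align 2)
@50: blocks [2B, align 2] → 52
+4 tail pad (align 8)
size 56, align 8
array of 17: 17 × 56 = 952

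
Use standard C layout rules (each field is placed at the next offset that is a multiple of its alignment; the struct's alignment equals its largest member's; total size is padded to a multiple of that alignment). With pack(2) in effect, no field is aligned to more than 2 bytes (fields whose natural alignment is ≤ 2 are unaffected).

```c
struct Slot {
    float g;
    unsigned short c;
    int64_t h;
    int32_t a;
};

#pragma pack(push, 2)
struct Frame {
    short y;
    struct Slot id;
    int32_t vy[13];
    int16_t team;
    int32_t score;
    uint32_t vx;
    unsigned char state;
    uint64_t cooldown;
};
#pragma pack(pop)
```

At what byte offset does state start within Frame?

Slot: @0: g [4B, align 4] → 4; @4: c [2B, align 2] → 6; +2 pad (align 8); @8: h [8B, align 8] → 16; @16: a [4B, align 4] → 20; +4 tail pad (align 8); size 24, align 8
@0: y [2B, align 2] → 2
@2: id [24B, align 2] → 26
@26: vy [52B, align 2] → 78
@78: team [2B, align 2] → 80
@80: score [4B, align 2] → 84
@84: vx [4B, align 2] → 88
@88: state [1B, align 1] → 89

88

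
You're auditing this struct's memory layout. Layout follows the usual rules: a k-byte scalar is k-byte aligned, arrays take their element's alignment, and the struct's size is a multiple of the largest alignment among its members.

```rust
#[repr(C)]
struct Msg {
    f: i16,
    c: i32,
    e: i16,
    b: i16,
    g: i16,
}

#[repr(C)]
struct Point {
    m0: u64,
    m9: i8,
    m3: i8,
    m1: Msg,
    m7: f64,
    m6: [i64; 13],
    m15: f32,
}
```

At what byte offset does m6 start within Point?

Msg: f at 0 (size 2, align 2) → ends 2; pad 2 to align 4 for c; c at 4 (size 4, align 4) → ends 8; e at 8 (size 2, align 2) → ends 10; b at 10 (size 2, align 2) → ends 12; g at 12 (size 2, align 2) → ends 14; tail pad 2 to reach multiple of 4; total 16 bytes, alignment 4
m0 at 0 (size 8, align 8) → ends 8
m9 at 8 (size 1, align 1) → ends 9
m3 at 9 (size 1, align 1) → ends 10
pad 2 to align 4 for m1
m1 at 12 (size 16, align 4) → ends 28
pad 4 to align 8 for m7
m7 at 32 (size 8, align 8) → ends 40
m6 at 40 (size 104, align 8) → ends 144

40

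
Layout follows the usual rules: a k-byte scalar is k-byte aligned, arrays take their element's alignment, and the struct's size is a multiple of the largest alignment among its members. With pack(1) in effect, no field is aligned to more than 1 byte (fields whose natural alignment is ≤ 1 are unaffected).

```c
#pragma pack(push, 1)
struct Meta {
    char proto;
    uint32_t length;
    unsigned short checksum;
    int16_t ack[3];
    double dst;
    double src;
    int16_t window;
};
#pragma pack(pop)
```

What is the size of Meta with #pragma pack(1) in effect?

31

@0: proto [1B, align 1] → 1
@1: length [4B, align 1] → 5
@5: checksum [2B, align 1] → 7
@7: ack [6B, align 1] → 13
@13: dst [8B, align 1] → 21
@21: src [8B, align 1] → 29
@29: window [2B, align 1] → 31
size 31, align 1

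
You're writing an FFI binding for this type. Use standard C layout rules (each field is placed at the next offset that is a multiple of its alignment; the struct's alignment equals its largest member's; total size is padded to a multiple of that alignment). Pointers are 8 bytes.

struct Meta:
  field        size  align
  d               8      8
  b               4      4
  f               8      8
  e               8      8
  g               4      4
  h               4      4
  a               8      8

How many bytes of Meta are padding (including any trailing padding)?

0..8  d  (8B, 8-aligned)
8..12  b  (4B, 4-aligned)
12..16  -- padding (4B)
16..24  f  (8B, 8-aligned)
24..32  e  (8B, 8-aligned)
32..36  g  (4B, 4-aligned)
36..40  h  (4B, 4-aligned)
40..48  a  (8B, 8-aligned)
sizeof = 48, alignof = 8
data bytes 44, size 48 → padding 4

4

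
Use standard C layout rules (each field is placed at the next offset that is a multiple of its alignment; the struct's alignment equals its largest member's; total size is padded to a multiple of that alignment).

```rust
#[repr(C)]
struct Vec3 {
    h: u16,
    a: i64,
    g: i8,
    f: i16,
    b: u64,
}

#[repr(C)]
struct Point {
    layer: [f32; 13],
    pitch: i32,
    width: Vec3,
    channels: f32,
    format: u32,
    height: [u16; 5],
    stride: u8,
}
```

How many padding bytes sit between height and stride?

0

Vec3: h at 0 (size 2, align 2) → ends 2; pad 6 to align 8 for a; a at 8 (size 8, align 8) → ends 16; g at 16 (size 1, align 1) → ends 17; pad 1 to align 2 for f; f at 18 (size 2, align 2) → ends 20; pad 4 to align 8 for b; b at 24 (size 8, align 8) → ends 32; total 32 bytes, alignment 8
layer at 0 (size 52, align 4) → ends 52
pitch at 52 (size 4, align 4) → ends 56
width at 56 (size 32, align 8) → ends 88
channels at 88 (size 4, align 4) → ends 92
format at 92 (size 4, align 4) → ends 96
height at 96 (size 10, align 2) → ends 106
stride at 106 (size 1, align 1) → ends 107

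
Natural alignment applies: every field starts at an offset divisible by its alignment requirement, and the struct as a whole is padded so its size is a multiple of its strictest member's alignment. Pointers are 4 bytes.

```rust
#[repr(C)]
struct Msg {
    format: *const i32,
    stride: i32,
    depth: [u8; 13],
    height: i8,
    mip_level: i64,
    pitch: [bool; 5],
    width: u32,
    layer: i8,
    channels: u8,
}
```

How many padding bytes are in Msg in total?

format at 0 (size 4, align 4) → ends 4
stride at 4 (size 4, align 4) → ends 8
depth at 8 (size 13, align 1) → ends 21
height at 21 (size 1, align 1) → ends 22
pad 2 to align 8 for mip_level
mip_level at 24 (size 8, align 8) → ends 32
pitch at 32 (size 5, align 1) → ends 37
pad 3 to align 4 for width
width at 40 (size 4, align 4) → ends 44
layer at 44 (size 1, align 1) → ends 45
channels at 45 (size 1, align 1) → ends 46
tail pad 2 to reach multiple of 8
total 48 bytes, alignment 8
data bytes 41, size 48 → padding 7

7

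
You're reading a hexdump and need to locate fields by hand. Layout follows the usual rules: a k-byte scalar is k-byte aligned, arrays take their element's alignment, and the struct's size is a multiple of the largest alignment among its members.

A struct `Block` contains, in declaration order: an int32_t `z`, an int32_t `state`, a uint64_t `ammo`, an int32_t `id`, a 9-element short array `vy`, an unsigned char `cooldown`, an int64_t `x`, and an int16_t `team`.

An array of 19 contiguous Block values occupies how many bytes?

z at 0 (size 4, align 4) → ends 4
state at 4 (size 4, align 4) → ends 8
ammo at 8 (size 8, align 8) → ends 16
id at 16 (size 4, align 4) → ends 20
vy at 20 (size 18, align 2) → ends 38
cooldown at 38 (size 1, align 1) → ends 39
pad 1 to align 8 for x
x at 40 (size 8, align 8) → ends 48
team at 48 (size 2, align 2) → ends 50
tail pad 6 to reach multiple of 8
total 56 bytes, alignment 8
array of 19: 19 × 56 = 1064

1064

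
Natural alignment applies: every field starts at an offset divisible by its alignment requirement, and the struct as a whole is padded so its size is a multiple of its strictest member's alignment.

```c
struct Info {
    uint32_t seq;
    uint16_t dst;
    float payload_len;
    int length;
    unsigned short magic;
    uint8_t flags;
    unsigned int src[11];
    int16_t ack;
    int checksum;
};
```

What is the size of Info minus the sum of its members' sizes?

5

0..4  seq  (4B, 4-aligned)
4..6  dst  (2B, 2-aligned)
6..8  -- padding (2B)
8..12  payload_len  (4B, 4-aligned)
12..16  length  (4B, 4-aligned)
16..18  magic  (2B, 2-aligned)
18..19  flags  (1B, 1-aligned)
19..20  -- padding (1B)
20..64  src  (44B, 4-aligned)
64..66  ack  (2B, 2-aligned)
66..68  -- padding (2B)
68..72  checksum  (4B, 4-aligned)
sizeof = 72, alignof = 4
data bytes 67, size 72 → padding 5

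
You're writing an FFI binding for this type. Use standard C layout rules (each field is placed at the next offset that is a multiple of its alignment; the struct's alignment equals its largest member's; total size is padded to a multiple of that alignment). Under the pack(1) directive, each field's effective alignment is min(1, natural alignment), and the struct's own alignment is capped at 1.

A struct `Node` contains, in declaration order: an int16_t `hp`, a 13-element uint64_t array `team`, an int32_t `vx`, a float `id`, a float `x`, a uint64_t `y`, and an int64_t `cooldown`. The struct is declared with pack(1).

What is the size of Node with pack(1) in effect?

134

@0: hp [2B, align 1] → 2
@2: team [104B, align 1] → 106
@106: vx [4B, align 1] → 110
@110: id [4B, align 1] → 114
@114: x [4B, align 1] → 118
@118: y [8B, align 1] → 126
@126: cooldown [8B, align 1] → 134
size 134, align 1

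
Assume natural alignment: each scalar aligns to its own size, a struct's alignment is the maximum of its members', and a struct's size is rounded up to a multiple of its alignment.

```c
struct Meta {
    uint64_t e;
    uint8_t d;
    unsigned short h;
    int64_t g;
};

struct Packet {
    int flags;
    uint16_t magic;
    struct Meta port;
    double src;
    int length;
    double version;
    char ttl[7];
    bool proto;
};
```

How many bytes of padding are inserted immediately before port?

Meta: e at 0 (size 8, align 8) → ends 8; d at 8 (size 1, align 1) → ends 9; pad 1 to align 2 for h; h at 10 (size 2, align 2) → ends 12; pad 4 to align 8 for g; g at 16 (size 8, align 8) → ends 24; total 24 bytes, alignment 8
flags at 0 (size 4, align 4) → ends 4
magic at 4 (size 2, align 2) → ends 6
pad 2 to align 8 for port
port at 8 (size 24, align 8) → ends 32

2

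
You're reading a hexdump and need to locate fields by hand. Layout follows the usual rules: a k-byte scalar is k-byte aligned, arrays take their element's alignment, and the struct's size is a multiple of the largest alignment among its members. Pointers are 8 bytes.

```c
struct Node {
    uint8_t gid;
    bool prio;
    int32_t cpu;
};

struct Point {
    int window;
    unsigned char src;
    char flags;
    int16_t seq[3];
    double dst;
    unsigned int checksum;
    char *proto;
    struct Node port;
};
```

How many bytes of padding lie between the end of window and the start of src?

Node: @0: gid [1B, align 1] → 1; @1: prio [1B, align 1] → 2; +2 pad (align 4); @4: cpu [4B, align 4] → 8; size 8, align 4
@0: window [4B, align 4] → 4
@4: src [1B, align 1] → 5

0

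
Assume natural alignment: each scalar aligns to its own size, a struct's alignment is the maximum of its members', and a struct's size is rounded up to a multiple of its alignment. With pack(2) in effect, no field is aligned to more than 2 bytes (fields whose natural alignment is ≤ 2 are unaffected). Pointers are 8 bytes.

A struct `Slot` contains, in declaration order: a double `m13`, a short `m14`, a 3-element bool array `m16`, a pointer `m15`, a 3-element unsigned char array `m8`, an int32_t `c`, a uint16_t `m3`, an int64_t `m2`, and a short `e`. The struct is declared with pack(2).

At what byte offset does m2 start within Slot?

0..8  m13  (8B, 2-aligned)
8..10  m14  (2B, 2-aligned)
10..13  m16  (3B, 1-aligned)
13..14  -- padding (1B)
14..22  m15  (8B, 2-aligned)
22..25  m8  (3B, 1-aligned)
25..26  -- padding (1B)
26..30  c  (4B, 2-aligned)
30..32  m3  (2B, 2-aligned)
32..40  m2  (8B, 2-aligned)

32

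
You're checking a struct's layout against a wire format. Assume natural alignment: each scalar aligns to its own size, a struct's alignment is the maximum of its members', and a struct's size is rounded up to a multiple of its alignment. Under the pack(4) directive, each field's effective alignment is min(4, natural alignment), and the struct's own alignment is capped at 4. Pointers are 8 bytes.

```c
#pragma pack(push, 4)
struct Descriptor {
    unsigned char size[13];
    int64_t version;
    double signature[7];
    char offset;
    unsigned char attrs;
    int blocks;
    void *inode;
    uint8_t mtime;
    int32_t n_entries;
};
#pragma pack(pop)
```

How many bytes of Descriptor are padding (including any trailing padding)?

size at 0 (size 13, align 1) → ends 13
pad 3 to align 4 for version
version at 16 (size 8, align 4) → ends 24
signature at 24 (size 56, align 4) → ends 80
offset at 80 (size 1, align 1) → ends 81
attrs at 81 (size 1, align 1) → ends 82
pad 2 to align 4 for blocks
blocks at 84 (size 4, align 4) → ends 88
inode at 88 (size 8, align 4) → ends 96
mtime at 96 (size 1, align 1) → ends 97
pad 3 to align 4 for n_entries
n_entries at 100 (size 4, align 4) → ends 104
total 104 bytes, alignment 4
data bytes 96, size 104 → padding 8

8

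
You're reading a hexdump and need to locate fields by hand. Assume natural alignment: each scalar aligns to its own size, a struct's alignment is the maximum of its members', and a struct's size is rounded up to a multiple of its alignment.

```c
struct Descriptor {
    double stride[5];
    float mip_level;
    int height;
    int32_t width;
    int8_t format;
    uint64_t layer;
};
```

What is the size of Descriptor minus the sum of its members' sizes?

3

@0: stride [40B, align 8] → 40
@40: mip_level [4B, align 4] → 44
@44: height [4B, align 4] → 48
@48: width [4B, align 4] → 52
@52: format [1B, align 1] → 53
+3 pad (align 8)
@56: layer [8B, align 8] → 64
size 64, align 8
data bytes 61, size 64 → padding 3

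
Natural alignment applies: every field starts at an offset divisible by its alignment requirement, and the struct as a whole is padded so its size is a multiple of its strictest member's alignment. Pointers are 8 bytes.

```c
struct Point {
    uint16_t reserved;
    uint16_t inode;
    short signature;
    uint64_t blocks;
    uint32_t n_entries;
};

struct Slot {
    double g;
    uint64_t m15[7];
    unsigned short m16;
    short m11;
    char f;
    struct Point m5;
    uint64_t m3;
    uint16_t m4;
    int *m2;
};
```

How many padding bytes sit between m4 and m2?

6

Point: @0: reserved [2B, align 2] → 2; @2: inode [2B, align 2] → 4; @4: signature [2B, align 2] → 6; +2 pad (align 8); @8: blocks [8B, align 8] → 16; @16: n_entries [4B, align 4] → 20; +4 tail pad (align 8); size 24, align 8
@0: g [8B, align 8] → 8
@8: m15 [56B, align 8] → 64
@64: m16 [2B, align 2] → 66
@66: m11 [2B, align 2] → 68
@68: f [1B, align 1] → 69
+3 pad (align 8)
@72: m5 [24B, align 8] → 96
@96: m3 [8B, align 8] → 104
@104: m4 [2B, align 2] → 106
+6 pad (align 8)
@112: m2 [8B, align 8] → 120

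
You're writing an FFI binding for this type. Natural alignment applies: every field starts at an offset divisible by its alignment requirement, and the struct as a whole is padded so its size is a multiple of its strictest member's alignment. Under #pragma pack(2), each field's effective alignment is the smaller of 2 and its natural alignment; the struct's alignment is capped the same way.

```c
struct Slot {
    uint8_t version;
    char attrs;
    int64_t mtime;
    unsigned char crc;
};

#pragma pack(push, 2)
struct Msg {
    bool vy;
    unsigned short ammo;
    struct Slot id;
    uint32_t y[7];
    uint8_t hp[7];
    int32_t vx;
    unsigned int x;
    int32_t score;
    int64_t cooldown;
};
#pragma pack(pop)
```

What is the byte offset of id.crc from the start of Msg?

20

Slot: @0: version [1B, align 1] → 1; @1: attrs [1B, align 1] → 2; +6 pad (align 8); @8: mtime [8B, align 8] → 16; @16: crc [1B, align 1] → 17; +7 tail pad (align 8); size 24, align 8
@0: vy [1B, align 1] → 1
+1 pad (align 2)
@2: ammo [2B, align 2] → 4
@4: id [24B, align 2] → 28
within Slot: crc at 16
4 + 16 = 20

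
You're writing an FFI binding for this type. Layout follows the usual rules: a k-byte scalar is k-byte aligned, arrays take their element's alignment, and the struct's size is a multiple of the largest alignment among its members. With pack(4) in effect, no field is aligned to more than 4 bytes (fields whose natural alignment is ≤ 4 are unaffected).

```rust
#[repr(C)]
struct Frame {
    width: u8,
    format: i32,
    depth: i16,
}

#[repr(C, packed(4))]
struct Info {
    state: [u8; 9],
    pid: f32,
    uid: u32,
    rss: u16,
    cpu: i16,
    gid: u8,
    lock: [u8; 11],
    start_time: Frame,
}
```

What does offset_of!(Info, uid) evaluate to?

16

Frame: @0: width [1B, align 1] → 1; +3 pad (align 4); @4: format [4B, align 4] → 8; @8: depth [2B, align 2] → 10; +2 tail pad (align 4); size 12, align 4
@0: state [9B, align 1] → 9
+3 pad (align 4)
@12: pid [4B, align 4] → 16
@16: uid [4B, align 4] → 20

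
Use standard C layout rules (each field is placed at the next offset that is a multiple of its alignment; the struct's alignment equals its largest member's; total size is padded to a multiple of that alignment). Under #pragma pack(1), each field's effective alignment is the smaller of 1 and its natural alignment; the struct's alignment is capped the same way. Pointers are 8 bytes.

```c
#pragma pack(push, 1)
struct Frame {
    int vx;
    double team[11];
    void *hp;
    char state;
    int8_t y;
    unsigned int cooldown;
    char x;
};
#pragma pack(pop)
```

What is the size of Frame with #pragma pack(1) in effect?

107

@0: vx [4B, align 1] → 4
@4: team [88B, align 1] → 92
@92: hp [8B, align 1] → 100
@100: state [1B, align 1] → 101
@101: y [1B, align 1] → 102
@102: cooldown [4B, align 1] → 106
@106: x [1B, align 1] → 107
size 107, align 1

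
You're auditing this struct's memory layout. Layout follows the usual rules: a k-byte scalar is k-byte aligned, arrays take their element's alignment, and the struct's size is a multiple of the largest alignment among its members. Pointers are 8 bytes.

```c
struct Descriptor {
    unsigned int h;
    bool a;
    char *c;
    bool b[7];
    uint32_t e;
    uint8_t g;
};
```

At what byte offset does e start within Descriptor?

24

@0: h [4B, align 4] → 4
@4: a [1B, align 1] → 5
+3 pad (align 8)
@8: c [8B, align 8] → 16
@16: b [7B, align 1] → 23
+1 pad (align 4)
@24: e [4B, align 4] → 28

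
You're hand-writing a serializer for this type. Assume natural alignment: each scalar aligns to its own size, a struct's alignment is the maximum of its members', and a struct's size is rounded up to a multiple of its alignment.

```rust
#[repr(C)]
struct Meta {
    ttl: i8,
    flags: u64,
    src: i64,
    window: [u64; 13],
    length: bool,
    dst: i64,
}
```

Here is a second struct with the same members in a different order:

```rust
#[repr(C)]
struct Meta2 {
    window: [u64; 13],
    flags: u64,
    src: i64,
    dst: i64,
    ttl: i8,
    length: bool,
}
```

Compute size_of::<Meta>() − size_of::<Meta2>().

@0: ttl [1B, align 1] → 1
+7 pad (align 8)
@8: flags [8B, align 8] → 16
@16: src [8B, align 8] → 24
@24: window [104B, align 8] → 128
@128: length [1B, align 1] → 129
+7 pad (align 8)
@136: dst [8B, align 8] → 144
size 144, align 8
— Meta2 —
@0: window [104B, align 8] → 104
@104: flags [8B, align 8] → 112
@112: src [8B, align 8] → 120
@120: dst [8B, align 8] → 128
@128: ttl [1B, align 1] → 129
@129: length [1B, align 1] → 130
+6 tail pad (align 8)
size 136, align 8
144 − 136 = 8

8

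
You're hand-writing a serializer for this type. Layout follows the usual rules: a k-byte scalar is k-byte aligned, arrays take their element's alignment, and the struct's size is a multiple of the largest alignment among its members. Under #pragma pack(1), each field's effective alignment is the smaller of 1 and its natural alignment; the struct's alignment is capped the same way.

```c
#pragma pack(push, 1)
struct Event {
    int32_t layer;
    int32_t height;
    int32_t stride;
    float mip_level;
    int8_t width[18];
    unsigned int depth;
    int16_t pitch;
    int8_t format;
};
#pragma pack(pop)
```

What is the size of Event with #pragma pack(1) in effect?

@0: layer [4B, align 1] → 4
@4: height [4B, align 1] → 8
@8: stride [4B, align 1] → 12
@12: mip_level [4B, align 1] → 16
@16: width [18B, align 1] → 34
@34: depth [4B, align 1] → 38
@38: pitch [2B, align 1] → 40
@40: format [1B, align 1] → 41
size 41, align 1

41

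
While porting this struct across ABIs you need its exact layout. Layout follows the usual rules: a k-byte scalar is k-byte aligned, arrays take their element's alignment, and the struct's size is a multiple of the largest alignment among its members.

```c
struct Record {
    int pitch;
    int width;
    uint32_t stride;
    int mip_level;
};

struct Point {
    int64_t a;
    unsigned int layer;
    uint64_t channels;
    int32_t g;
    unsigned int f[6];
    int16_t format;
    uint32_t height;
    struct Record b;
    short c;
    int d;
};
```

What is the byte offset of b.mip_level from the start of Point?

Record: pitch at 0 (size 4, align 4) → ends 4; width at 4 (size 4, align 4) → ends 8; stride at 8 (size 4, align 4) → ends 12; mip_level at 12 (size 4, align 4) → ends 16; total 16 bytes, alignment 4
a at 0 (size 8, align 8) → ends 8
layer at 8 (size 4, align 4) → ends 12
pad 4 to align 8 for channels
channels at 16 (size 8, align 8) → ends 24
g at 24 (size 4, align 4) → ends 28
f at 28 (size 24, align 4) → ends 52
format at 52 (size 2, align 2) → ends 54
pad 2 to align 4 for height
height at 56 (size 4, align 4) → ends 60
b at 60 (size 16, align 4) → ends 76
within Record: mip_level at 12
60 + 12 = 72

72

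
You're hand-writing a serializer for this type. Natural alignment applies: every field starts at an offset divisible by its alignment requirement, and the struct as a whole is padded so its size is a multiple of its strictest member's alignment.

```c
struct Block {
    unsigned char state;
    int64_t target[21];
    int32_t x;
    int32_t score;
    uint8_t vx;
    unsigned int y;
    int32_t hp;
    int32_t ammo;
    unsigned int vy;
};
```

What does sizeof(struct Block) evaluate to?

state at 0 (size 1, align 1) → ends 1
pad 7 to align 8 for target
target at 8 (size 168, align 8) → ends 176
x at 176 (size 4, align 4) → ends 180
score at 180 (size 4, align 4) → ends 184
vx at 184 (size 1, align 1) → ends 185
pad 3 to align 4 for y
y at 188 (size 4, align 4) → ends 192
hp at 192 (size 4, align 4) → ends 196
ammo at 196 (size 4, align 4) → ends 200
vy at 200 (size 4, align 4) → ends 204
tail pad 4 to reach multiple of 8
total 208 bytes, alignment 8

208 bytes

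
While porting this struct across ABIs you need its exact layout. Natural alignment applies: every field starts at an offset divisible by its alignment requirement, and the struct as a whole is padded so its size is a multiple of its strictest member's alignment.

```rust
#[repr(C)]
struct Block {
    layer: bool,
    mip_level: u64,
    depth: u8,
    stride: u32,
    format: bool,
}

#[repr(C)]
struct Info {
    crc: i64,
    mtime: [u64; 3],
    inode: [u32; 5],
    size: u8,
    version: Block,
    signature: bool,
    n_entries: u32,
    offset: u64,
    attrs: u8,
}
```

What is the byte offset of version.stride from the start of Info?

76

Block: @0: layer [1B, align 1] → 1; +7 pad (align 8); @8: mip_level [8B, align 8] → 16; @16: depth [1B, align 1] → 17; +3 pad (align 4); @20: stride [4B, align 4] → 24; @24: format [1B, align 1] → 25; +7 tail pad (align 8); size 32, align 8
@0: crc [8B, align 8] → 8
@8: mtime [24B, align 8] → 32
@32: inode [20B, align 4] → 52
@52: size [1B, align 1] → 53
+3 pad (align 8)
@56: version [32B, align 8] → 88
within Block: stride at 20
56 + 20 = 76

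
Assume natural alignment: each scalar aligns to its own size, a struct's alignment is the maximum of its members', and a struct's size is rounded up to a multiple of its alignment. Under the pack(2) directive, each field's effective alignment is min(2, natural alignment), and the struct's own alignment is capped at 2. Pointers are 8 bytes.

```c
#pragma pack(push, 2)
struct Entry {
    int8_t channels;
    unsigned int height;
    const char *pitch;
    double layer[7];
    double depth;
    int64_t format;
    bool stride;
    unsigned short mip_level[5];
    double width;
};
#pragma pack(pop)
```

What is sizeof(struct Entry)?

106 bytes

0..1  channels  (1B, 1-aligned)
1..2  -- padding (1B)
2..6  height  (4B, 2-aligned)
6..14  pitch  (8B, 2-aligned)
14..70  layer  (56B, 2-aligned)
70..78  depth  (8B, 2-aligned)
78..86  format  (8B, 2-aligned)
86..87  stride  (1B, 1-aligned)
87..88  -- padding (1B)
88..98  mip_level  (10B, 2-aligned)
98..106  width  (8B, 2-aligned)
sizeof = 106, alignof = 2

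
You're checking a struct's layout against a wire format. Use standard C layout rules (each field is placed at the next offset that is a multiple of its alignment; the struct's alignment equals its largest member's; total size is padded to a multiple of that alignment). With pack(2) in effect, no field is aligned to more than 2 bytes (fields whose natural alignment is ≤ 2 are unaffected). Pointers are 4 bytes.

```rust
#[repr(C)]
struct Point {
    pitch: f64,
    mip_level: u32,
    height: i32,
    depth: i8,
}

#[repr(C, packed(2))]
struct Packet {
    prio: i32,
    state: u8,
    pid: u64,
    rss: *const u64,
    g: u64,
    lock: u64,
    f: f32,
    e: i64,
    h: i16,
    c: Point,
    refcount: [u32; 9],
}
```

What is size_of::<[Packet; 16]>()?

1728

Point: @0: pitch [8B, align 8] → 8; @8: mip_level [4B, align 4] → 12; @12: height [4B, align 4] → 16; @16: depth [1B, align 1] → 17; +7 tail pad (align 8); size 24, align 8
@0: prio [4B, align 2] → 4
@4: state [1B, align 1] → 5
+1 pad (align 2)
@6: pid [8B, align 2] → 14
@14: rss [4B, align 2] → 18
@18: g [8B, align 2] → 26
@26: lock [8B, align 2] → 34
@34: f [4B, align 2] → 38
@38: e [8B, align 2] → 46
@46: h [2B, align 2] → 48
@48: c [24B, align 2] → 72
@72: refcount [36B, align 2] → 108
size 108, align 2
array of 16: 16 × 108 = 1728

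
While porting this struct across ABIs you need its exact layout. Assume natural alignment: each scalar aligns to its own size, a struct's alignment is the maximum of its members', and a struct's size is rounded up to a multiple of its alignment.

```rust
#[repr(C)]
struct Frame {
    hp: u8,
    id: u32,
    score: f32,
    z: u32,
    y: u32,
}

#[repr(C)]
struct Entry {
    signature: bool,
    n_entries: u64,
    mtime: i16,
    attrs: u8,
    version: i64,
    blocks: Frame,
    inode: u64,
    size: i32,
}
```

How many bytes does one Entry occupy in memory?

72 bytes

Frame: 0..1  hp  (1B, 1-aligned); 1..4  -- padding (3B); 4..8  id  (4B, 4-aligned); 8..12  score  (4B, 4-aligned); 12..16  z  (4B, 4-aligned); 16..20  y  (4B, 4-aligned); sizeof = 20, alignof = 4
0..1  signature  (1B, 1-aligned)
1..8  -- padding (7B)
8..16  n_entries  (8B, 8-aligned)
16..18  mtime  (2B, 2-aligned)
18..19  attrs  (1B, 1-aligned)
19..24  -- padding (5B)
24..32  version  (8B, 8-aligned)
32..52  blocks  (20B, 4-aligned)
52..56  -- padding (4B)
56..64  inode  (8B, 8-aligned)
64..68  size  (4B, 4-aligned)
68..72  -- tail padding (4B)
sizeof = 72, alignof = 8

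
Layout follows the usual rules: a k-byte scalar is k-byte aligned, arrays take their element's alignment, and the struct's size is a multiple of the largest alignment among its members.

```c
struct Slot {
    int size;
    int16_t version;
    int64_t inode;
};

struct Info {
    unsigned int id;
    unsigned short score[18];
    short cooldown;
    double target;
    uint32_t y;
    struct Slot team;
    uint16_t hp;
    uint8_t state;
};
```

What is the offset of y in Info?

56

Slot: 0..4  size  (4B, 4-aligned); 4..6  version  (2B, 2-aligned); 6..8  -- padding (2B); 8..16  inode  (8B, 8-aligned); sizeof = 16, alignof = 8
0..4  id  (4B, 4-aligned)
4..40  score  (36B, 2-aligned)
40..42  cooldown  (2B, 2-aligned)
42..48  -- padding (6B)
48..56  target  (8B, 8-aligned)
56..60  y  (4B, 4-aligned)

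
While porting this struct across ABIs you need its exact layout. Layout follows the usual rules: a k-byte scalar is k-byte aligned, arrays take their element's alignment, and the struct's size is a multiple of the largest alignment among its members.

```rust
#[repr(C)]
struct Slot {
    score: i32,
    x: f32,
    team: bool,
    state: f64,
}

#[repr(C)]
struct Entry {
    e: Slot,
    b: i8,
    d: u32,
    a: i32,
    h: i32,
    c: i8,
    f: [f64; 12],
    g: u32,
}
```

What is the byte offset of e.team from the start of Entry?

8

Slot: 0..4  score  (4B, 4-aligned); 4..8  x  (4B, 4-aligned); 8..9  team  (1B, 1-aligned); 9..16  -- padding (7B); 16..24  state  (8B, 8-aligned); sizeof = 24, alignof = 8
0..24  e  (24B, 8-aligned)
within Slot: team at 8
0 + 8 = 8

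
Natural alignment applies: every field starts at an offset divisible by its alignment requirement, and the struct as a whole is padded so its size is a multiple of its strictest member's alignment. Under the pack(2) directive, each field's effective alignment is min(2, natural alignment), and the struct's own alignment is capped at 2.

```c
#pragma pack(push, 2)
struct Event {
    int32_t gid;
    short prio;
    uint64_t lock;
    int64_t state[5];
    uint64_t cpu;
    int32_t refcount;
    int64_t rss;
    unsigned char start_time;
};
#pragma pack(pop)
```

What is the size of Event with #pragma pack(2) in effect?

gid at 0 (size 4, align 2) → ends 4
prio at 4 (size 2, align 2) → ends 6
lock at 6 (size 8, align 2) → ends 14
state at 14 (size 40, align 2) → ends 54
cpu at 54 (size 8, align 2) → ends 62
refcount at 62 (size 4, align 2) → ends 66
rss at 66 (size 8, align 2) → ends 74
start_time at 74 (size 1, align 1) → ends 75
tail pad 1 to reach multiple of 2
total 76 bytes, alignment 2

76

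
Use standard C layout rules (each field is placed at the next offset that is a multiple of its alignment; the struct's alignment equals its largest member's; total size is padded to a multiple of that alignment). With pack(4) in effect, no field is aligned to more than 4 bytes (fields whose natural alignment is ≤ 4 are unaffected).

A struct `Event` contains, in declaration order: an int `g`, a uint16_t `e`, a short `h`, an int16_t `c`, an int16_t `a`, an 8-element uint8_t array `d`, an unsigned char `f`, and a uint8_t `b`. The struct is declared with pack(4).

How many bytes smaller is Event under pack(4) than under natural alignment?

natural layout:
  0..4  g  (4B, 4-aligned)
  4..6  e  (2B, 2-aligned)
  6..8  h  (2B, 2-aligned)
  8..10  c  (2B, 2-aligned)
  10..12  a  (2B, 2-aligned)
  12..20  d  (8B, 1-aligned)
  20..21  f  (1B, 1-aligned)
  21..22  b  (1B, 1-aligned)
  22..24  -- tail padding (2B)
  sizeof = 24, alignof = 4
packed(4) layout:
  0..4  g  (4B, 4-aligned)
  4..6  e  (2B, 2-aligned)
  6..8  h  (2B, 2-aligned)
  8..10  c  (2B, 2-aligned)
  10..12  a  (2B, 2-aligned)
  12..20  d  (8B, 1-aligned)
  20..21  f  (1B, 1-aligned)
  21..22  b  (1B, 1-aligned)
  22..24  -- tail padding (2B)
  sizeof = 24, alignof = 4
24 − 24 = 0

0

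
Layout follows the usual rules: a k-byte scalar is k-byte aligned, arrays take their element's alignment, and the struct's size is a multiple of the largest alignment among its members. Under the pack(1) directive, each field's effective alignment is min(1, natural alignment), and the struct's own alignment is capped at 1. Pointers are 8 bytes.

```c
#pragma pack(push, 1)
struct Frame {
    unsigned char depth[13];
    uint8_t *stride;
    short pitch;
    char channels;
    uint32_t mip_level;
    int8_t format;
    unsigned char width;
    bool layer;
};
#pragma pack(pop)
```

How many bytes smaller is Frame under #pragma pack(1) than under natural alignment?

natural layout:
  @0: depth [13B, align 1] → 13
  +3 pad (align 8)
  @16: stride [8B, align 8] → 24
  @24: pitch [2B, align 2] → 26
  @26: channels [1B, align 1] → 27
  +1 pad (align 4)
  @28: mip_level [4B, align 4] → 32
  @32: format [1B, align 1] → 33
  @33: width [1B, align 1] → 34
  @34: layer [1B, align 1] → 35
  +5 tail pad (align 8)
  size 40, align 8
packed(1) layout:
  @0: depth [13B, align 1] → 13
  @13: stride [8B, align 1] → 21
  @21: pitch [2B, align 1] → 23
  @23: channels [1B, align 1] → 24
  @24: mip_level [4B, align 1] → 28
  @28: format [1B, align 1] → 29
  @29: width [1B, align 1] → 30
  @30: layer [1B, align 1] → 31
  size 31, align 1
40 − 31 = 9

9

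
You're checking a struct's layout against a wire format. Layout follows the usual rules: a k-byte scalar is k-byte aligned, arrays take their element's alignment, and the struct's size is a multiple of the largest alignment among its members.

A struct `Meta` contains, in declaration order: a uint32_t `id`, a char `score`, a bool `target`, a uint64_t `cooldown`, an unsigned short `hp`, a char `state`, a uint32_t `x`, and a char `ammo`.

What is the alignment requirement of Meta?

8

member alignments: id=4, score=1, target=1, cooldown=8, hp=2, state=1, x=4, ammo=1
max = 8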